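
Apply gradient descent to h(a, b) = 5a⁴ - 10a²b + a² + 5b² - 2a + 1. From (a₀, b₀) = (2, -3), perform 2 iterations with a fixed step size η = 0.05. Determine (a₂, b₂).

∇h = (20a³ - 20ab + 2a - 2, -10a² + 10b)
Step 1: at (2, -3), ∇h = (282, -70) → (2, -3) − 0.05·(282, -70) = (-12.1, 0.5)
Step 2: at (-12.1, 0.5), ∇h = (-35336.42, -1459.1) → (-12.1, 0.5) − 0.05·(-35336.42, -1459.1) = (1754.721, 73.455)

(1754.721, 73.455)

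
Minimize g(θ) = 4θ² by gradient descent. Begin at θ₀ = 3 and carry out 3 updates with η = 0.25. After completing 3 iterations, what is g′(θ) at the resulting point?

g′(θ) = 8θ
Step 1: g′(3) = 24; θ₁ = 3 − 0.25·24 = -3
Step 2: g′(-3) = -24; θ₂ = -3 − 0.25·(-24) = 3
Step 3: g′(3) = 24; θ₃ = 3 − 0.25·24 = -3
g′(θ) at (-3) = -24

-24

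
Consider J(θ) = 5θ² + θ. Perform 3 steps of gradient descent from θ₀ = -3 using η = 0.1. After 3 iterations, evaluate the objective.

-0.05

J′(θ) = 10θ + 1
θ₁ = -3 − 0.1·(-29) = -0.1
θ₂ = -0.1 − 0.1·0 = -0.1
θ₃ = -0.1 − 0.1·0 = -0.1
J(-0.1) = -0.05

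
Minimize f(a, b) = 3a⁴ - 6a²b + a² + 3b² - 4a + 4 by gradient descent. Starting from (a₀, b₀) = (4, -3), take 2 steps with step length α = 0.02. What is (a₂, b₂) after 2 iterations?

(693.56575232, 23.973888)

∇f = (12a³ - 12ab + 2a - 4, -6a² + 6b)
(a₁, b₁) = (4, -3) − 0.02·(916, -114) = (-14.32, -0.72)
(a₂, b₂) = (-14.32, -0.72) − 0.02·(-35394.287616, -1234.6944) = (693.56575232, 23.973888)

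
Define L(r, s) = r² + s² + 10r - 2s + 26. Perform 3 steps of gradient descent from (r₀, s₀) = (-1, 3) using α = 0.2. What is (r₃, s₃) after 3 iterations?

∇L = (2r + 10, 2s - 2)
(r₁, s₁) = (-1, 3) − 0.2·(8, 4) = (-2.6, 2.2)
(r₂, s₂) = (-2.6, 2.2) − 0.2·(4.8, 2.4) = (-3.56, 1.72)
(r₃, s₃) = (-3.56, 1.72) − 0.2·(2.88, 1.44) = (-4.136, 1.432)

(-4.136, 1.432)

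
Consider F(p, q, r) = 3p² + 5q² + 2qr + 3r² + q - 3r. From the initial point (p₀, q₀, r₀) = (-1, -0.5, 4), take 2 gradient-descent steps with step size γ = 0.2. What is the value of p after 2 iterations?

∇F = (6p, 10q + 2r + 1, 2q + 6r - 3)
Step 1: at (-1, -0.5, 4), ∇F = (-6, 4, 20) → (-1, -0.5, 4) − 0.2·(-6, 4, 20) = (0.2, -1.3, 0)
Step 2: at (0.2, -1.3, 0), ∇F = (1.2, -12, -5.6) → (0.2, -1.3, 0) − 0.2·(1.2, -12, -5.6) = (-0.04, 1.1, 1.12)
p = -0.04

-0.04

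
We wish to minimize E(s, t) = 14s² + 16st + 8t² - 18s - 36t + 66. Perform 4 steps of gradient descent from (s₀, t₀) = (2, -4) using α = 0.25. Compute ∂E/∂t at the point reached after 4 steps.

∇E = (28s + 16t - 18, 16s + 16t - 36)
Step 1: at (2, -4), ∇E = (-26, -68) → (2, -4) − 0.25·(-26, -68) = (8.5, 13)
Step 2: at (8.5, 13), ∇E = (428, 308) → (8.5, 13) − 0.25·(428, 308) = (-98.5, -64)
Step 3: at (-98.5, -64), ∇E = (-3800, -2636) → (-98.5, -64) − 0.25·(-3800, -2636) = (851.5, 595)
Step 4: at (851.5, 595), ∇E = (33344, 23108) → (851.5, 595) − 0.25·(33344, 23108) = (-7484.5, -5182)
∂E/∂t at (-7484.5, -5182) = -202700

-202700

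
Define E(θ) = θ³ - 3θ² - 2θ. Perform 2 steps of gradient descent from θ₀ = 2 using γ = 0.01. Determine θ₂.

E′(θ) = 3θ² - 6θ - 2
θ₁ = 2 − 0.01·(-2) = 2.02
θ₂ = 2.02 − 0.01·(-1.8788) = 2.038788

2.038788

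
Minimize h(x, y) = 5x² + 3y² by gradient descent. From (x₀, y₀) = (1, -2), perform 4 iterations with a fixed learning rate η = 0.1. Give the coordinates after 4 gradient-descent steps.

∇h = (10x, 6y)
Step 1: at (1, -2), ∇h = (10, -12) → (1, -2) − 0.1·(10, -12) = (0, -0.8)
Step 2: at (0, -0.8), ∇h = (0, -4.8) → (0, -0.8) − 0.1·(0, -4.8) = (0, -0.32)
Step 3: at (0, -0.32), ∇h = (0, -1.92) → (0, -0.32) − 0.1·(0, -1.92) = (0, -0.128)
Step 4: at (0, -0.128), ∇h = (0, -0.768) → (0, -0.128) − 0.1·(0, -0.768) = (0, -0.0512)

(0, -0.0512)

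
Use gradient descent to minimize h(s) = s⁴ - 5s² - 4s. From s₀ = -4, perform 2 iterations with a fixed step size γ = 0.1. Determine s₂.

h′(s) = 4s³ - 10s - 4
s₁ = -4 − 0.1·(-220) = 18
s₂ = 18 − 0.1·23144 = -2296.4

-2296.4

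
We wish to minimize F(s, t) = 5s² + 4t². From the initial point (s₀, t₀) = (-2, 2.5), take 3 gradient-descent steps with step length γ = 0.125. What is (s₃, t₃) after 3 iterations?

∇F = (10s, 8t)
(s₁, t₁) = (-2, 2.5) − 0.125·(-20, 20) = (0.5, 0)
(s₂, t₂) = (0.5, 0) − 0.125·(5, 0) = (-0.125, 0)
(s₃, t₃) = (-0.125, 0) − 0.125·(-1.25, 0) = (0.03125, 0)

(0.03125, 0)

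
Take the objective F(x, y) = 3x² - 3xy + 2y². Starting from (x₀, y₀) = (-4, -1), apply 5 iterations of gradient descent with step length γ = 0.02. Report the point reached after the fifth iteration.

∇F = (6x - 3y, -3x + 4y)
Step 1: at (-4, -1), ∇F = (-21, 8) → (-4, -1) − 0.02·(-21, 8) = (-3.58, -1.16)
Step 2: at (-3.58, -1.16), ∇F = (-18, 6.1) → (-3.58, -1.16) − 0.02·(-18, 6.1) = (-3.22, -1.282)
Step 3: at (-3.22, -1.282), ∇F = (-15.474, 4.532) → (-3.22, -1.282) − 0.02·(-15.474, 4.532) = (-2.91052, -1.37264)
Step 4: at (-2.91052, -1.37264), ∇F = (-13.3452, 3.241) → (-2.91052, -1.37264) − 0.02·(-13.3452, 3.241) = (-2.643616, -1.43746)
Step 5: at (-2.643616, -1.43746), ∇F = (-11.549316, 2.181008) → (-2.643616, -1.43746) − 0.02·(-11.549316, 2.181008) = (-2.41262968, -1.48108016)

(-2.41262968, -1.48108016)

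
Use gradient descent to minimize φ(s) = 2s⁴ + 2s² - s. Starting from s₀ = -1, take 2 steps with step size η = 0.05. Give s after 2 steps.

φ′(s) = 8s³ + 4s - 1
s₁ = -1 − 0.05·(-13) = -0.35
s₂ = -0.35 − 0.05·(-2.743) = -0.21285

-0.21285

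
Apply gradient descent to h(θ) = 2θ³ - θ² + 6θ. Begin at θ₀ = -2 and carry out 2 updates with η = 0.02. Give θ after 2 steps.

-3.769088

h′(θ) = 6θ² - 2θ + 6
Step 1: h′(-2) = 34; θ₁ = -2 − 0.02·34 = -2.68
Step 2: h′(-2.68) = 54.4544; θ₂ = -2.68 − 0.02·54.4544 = -3.769088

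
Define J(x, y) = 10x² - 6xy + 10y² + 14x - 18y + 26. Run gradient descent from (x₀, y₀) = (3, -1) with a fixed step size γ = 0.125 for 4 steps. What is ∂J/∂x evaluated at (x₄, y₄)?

∇J = (20x - 6y + 14, -6x + 20y - 18)
(x₁, y₁) = (3, -1) − 0.125·(80, -56) = (-7, 6)
(x₂, y₂) = (-7, 6) − 0.125·(-162, 144) = (13.25, -12)
(x₃, y₃) = (13.25, -12) − 0.125·(351, -337.5) = (-30.625, 30.1875)
(x₄, y₄) = (-30.625, 30.1875) − 0.125·(-779.625, 769.5) = (66.828125, -66)
∂J/∂x at (66.828125, -66) = 1746.5625

1746.5625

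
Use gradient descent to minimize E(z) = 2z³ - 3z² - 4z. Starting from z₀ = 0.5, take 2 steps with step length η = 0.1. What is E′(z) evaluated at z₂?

E′(z) = 6z² - 6z - 4
Step 1: E′(0.5) = -5.5; z₁ = 0.5 − 0.1·(-5.5) = 1.05
Step 2: E′(1.05) = -3.685; z₂ = 1.05 − 0.1·(-3.685) = 1.4185
E′(z) at (1.4185) = -0.4381465

-0.4381465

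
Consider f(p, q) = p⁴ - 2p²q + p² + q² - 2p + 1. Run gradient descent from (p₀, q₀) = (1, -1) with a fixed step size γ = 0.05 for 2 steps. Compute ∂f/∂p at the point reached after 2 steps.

0.874192642048

∇f = (4p³ - 4pq + 2p - 2, -2p² + 2q)
Step 1: at (1, -1), ∇f = (8, -4) → (1, -1) − 0.05·(8, -4) = (0.6, -0.8)
Step 2: at (0.6, -0.8), ∇f = (1.984, -2.32) → (0.6, -0.8) − 0.05·(1.984, -2.32) = (0.5008, -0.684)
∂f/∂p at (0.5008, -0.684) = 0.874192642048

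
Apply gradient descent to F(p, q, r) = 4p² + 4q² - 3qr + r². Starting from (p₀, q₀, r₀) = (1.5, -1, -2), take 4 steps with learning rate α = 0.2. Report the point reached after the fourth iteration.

∇F = (8p, 8q - 3r, -3q + 2r)
Step 1: at (1.5, -1, -2), ∇F = (12, -2, -1) → (1.5, -1, -2) − 0.2·(12, -2, -1) = (-0.9, -0.6, -1.8)
Step 2: at (-0.9, -0.6, -1.8), ∇F = (-7.2, 0.6, -1.8) → (-0.9, -0.6, -1.8) − 0.2·(-7.2, 0.6, -1.8) = (0.54, -0.72, -1.44)
Step 3: at (0.54, -0.72, -1.44), ∇F = (4.32, -1.44, -0.72) → (0.54, -0.72, -1.44) − 0.2·(4.32, -1.44, -0.72) = (-0.324, -0.432, -1.296)
Step 4: at (-0.324, -0.432, -1.296), ∇F = (-2.592, 0.432, -1.296) → (-0.324, -0.432, -1.296) − 0.2·(-2.592, 0.432, -1.296) = (0.1944, -0.5184, -1.0368)

(0.1944, -0.5184, -1.0368)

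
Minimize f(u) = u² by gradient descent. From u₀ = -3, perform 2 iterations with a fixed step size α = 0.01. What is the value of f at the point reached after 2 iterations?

8.30131344

f′(u) = 2u
u₁ = -3 − 0.01·(-6) = -2.94
u₂ = -2.94 − 0.01·(-5.88) = -2.8812
f(-2.8812) = 8.30131344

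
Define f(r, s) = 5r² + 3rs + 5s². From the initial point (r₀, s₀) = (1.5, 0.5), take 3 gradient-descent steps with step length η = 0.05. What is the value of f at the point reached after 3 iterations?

∇f = (10r + 3s, 3r + 10s)
Step 1: at (1.5, 0.5), ∇f = (16.5, 9.5) → (1.5, 0.5) − 0.05·(16.5, 9.5) = (0.675, 0.025)
Step 2: at (0.675, 0.025), ∇f = (6.825, 2.275) → (0.675, 0.025) − 0.05·(6.825, 2.275) = (0.33375, -0.08875)
Step 3: at (0.33375, -0.08875), ∇f = (3.07125, 0.11375) → (0.33375, -0.08875) − 0.05·(3.07125, 0.11375) = (0.1801875, -0.0944375)
f(0.1801875, -0.0944375) = 0.15588051171875

0.15588051171875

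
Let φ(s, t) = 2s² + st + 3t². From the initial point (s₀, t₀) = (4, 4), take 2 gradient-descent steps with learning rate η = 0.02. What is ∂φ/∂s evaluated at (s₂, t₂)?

15.928

∇φ = (4s + t, s + 6t)
(s₁, t₁) = (4, 4) − 0.02·(20, 28) = (3.6, 3.44)
(s₂, t₂) = (3.6, 3.44) − 0.02·(17.84, 24.24) = (3.2432, 2.9552)
∂φ/∂s at (3.2432, 2.9552) = 15.928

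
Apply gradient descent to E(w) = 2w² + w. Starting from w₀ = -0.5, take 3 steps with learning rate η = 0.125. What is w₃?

E′(w) = 4w + 1
Step 1: E′(-0.5) = -1; w₁ = -0.5 − 0.125·(-1) = -0.375
Step 2: E′(-0.375) = -0.5; w₂ = -0.375 − 0.125·(-0.5) = -0.3125
Step 3: E′(-0.3125) = -0.25; w₃ = -0.3125 − 0.125·(-0.25) = -0.28125

-0.28125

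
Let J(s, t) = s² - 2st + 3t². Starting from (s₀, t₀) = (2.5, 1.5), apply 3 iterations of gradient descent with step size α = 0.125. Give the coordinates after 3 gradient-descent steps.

(1.65625, 0.6875)

∇J = (2s - 2t, -2s + 6t)
(s₁, t₁) = (2.5, 1.5) − 0.125·(2, 4) = (2.25, 1)
(s₂, t₂) = (2.25, 1) − 0.125·(2.5, 1.5) = (1.9375, 0.8125)
(s₃, t₃) = (1.9375, 0.8125) − 0.125·(2.25, 1) = (1.65625, 0.6875)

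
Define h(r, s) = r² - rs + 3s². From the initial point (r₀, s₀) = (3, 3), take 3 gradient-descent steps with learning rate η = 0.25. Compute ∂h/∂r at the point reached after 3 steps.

1.640625

∇h = (2r - s, -r + 6s)
Step 1: at (3, 3), ∇h = (3, 15) → (3, 3) − 0.25·(3, 15) = (2.25, -0.75)
Step 2: at (2.25, -0.75), ∇h = (5.25, -6.75) → (2.25, -0.75) − 0.25·(5.25, -6.75) = (0.9375, 0.9375)
Step 3: at (0.9375, 0.9375), ∇h = (0.9375, 4.6875) → (0.9375, 0.9375) − 0.25·(0.9375, 4.6875) = (0.703125, -0.234375)
∂h/∂r at (0.703125, -0.234375) = 1.640625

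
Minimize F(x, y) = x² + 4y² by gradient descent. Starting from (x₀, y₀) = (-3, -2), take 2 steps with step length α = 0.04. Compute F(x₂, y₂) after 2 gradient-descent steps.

∇F = (2x, 8y)
Step 1: at (-3, -2), ∇F = (-6, -16) → (-3, -2) − 0.04·(-6, -16) = (-2.76, -1.36)
Step 2: at (-2.76, -1.36), ∇F = (-5.52, -10.88) → (-2.76, -1.36) − 0.04·(-5.52, -10.88) = (-2.5392, -0.9248)
F(-2.5392, -0.9248) = 9.8685568

9.8685568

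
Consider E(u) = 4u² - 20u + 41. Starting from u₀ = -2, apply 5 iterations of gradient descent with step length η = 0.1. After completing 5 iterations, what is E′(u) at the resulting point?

E′(u) = 8u - 20
u₁ = -2 − 0.1·(-36) = 1.6
u₂ = 1.6 − 0.1·(-7.2) = 2.32
u₃ = 2.32 − 0.1·(-1.44) = 2.464
u₄ = 2.464 − 0.1·(-0.288) = 2.4928
u₅ = 2.4928 − 0.1·(-0.0576) = 2.49856
E′(u) at (2.49856) = -0.01152

-0.01152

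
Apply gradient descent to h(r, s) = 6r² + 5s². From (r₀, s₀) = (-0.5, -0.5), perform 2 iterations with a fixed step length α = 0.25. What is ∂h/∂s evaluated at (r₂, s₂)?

∇h = (12r, 10s)
(r₁, s₁) = (-0.5, -0.5) − 0.25·(-6, -5) = (1, 0.75)
(r₂, s₂) = (1, 0.75) − 0.25·(12, 7.5) = (-2, -1.125)
∂h/∂s at (-2, -1.125) = -11.25

-11.25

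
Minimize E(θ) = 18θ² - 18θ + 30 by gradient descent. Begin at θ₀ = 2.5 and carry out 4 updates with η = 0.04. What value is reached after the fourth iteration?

0.57496192

E′(θ) = 36θ - 18
θ₁ = 2.5 − 0.04·72 = -0.38
θ₂ = -0.38 − 0.04·(-31.68) = 0.8872
θ₃ = 0.8872 − 0.04·13.9392 = 0.329632
θ₄ = 0.329632 − 0.04·(-6.133248) = 0.57496192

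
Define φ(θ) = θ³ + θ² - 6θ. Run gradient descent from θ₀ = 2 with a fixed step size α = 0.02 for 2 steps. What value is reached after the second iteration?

1.6536

φ′(θ) = 3θ² + 2θ - 6
θ₁ = 2 − 0.02·10 = 1.8
θ₂ = 1.8 − 0.02·7.32 = 1.6536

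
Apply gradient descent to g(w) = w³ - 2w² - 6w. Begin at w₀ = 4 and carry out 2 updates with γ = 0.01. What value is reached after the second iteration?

3.529972

g′(w) = 3w² - 4w - 6
w₁ = 4 − 0.01·26 = 3.74
w₂ = 3.74 − 0.01·21.0028 = 3.529972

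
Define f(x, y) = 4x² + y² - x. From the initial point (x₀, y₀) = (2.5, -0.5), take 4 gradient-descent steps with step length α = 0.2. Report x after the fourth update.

0.4328

∇f = (8x - 1, 2y)
Step 1: at (2.5, -0.5), ∇f = (19, -1) → (2.5, -0.5) − 0.2·(19, -1) = (-1.3, -0.3)
Step 2: at (-1.3, -0.3), ∇f = (-11.4, -0.6) → (-1.3, -0.3) − 0.2·(-11.4, -0.6) = (0.98, -0.18)
Step 3: at (0.98, -0.18), ∇f = (6.84, -0.36) → (0.98, -0.18) − 0.2·(6.84, -0.36) = (-0.388, -0.108)
Step 4: at (-0.388, -0.108), ∇f = (-4.104, -0.216) → (-0.388, -0.108) − 0.2·(-4.104, -0.216) = (0.4328, -0.0648)
x = 0.4328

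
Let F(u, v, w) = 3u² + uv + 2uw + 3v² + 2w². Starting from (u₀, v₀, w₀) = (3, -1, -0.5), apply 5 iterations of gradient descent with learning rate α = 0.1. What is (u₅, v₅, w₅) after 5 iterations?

∇F = (6u + v + 2w, u + 6v, 2u + 4w)
Step 1: at (3, -1, -0.5), ∇F = (16, -3, 4) → (3, -1, -0.5) − 0.1·(16, -3, 4) = (1.4, -0.7, -0.9)
Step 2: at (1.4, -0.7, -0.9), ∇F = (5.9, -2.8, -0.8) → (1.4, -0.7, -0.9) − 0.1·(5.9, -2.8, -0.8) = (0.81, -0.42, -0.82)
Step 3: at (0.81, -0.42, -0.82), ∇F = (2.8, -1.71, -1.66) → (0.81, -0.42, -0.82) − 0.1·(2.8, -1.71, -1.66) = (0.53, -0.249, -0.654)
Step 4: at (0.53, -0.249, -0.654), ∇F = (1.623, -0.964, -1.556) → (0.53, -0.249, -0.654) − 0.1·(1.623, -0.964, -1.556) = (0.3677, -0.1526, -0.4984)
Step 5: at (0.3677, -0.1526, -0.4984), ∇F = (1.0568, -0.5479, -1.2582) → (0.3677, -0.1526, -0.4984) − 0.1·(1.0568, -0.5479, -1.2582) = (0.26202, -0.09781, -0.37258)

(0.26202, -0.09781, -0.37258)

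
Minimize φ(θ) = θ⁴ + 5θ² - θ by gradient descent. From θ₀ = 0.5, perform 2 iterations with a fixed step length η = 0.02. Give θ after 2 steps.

φ′(θ) = 4θ³ + 10θ - 1
Step 1: φ′(0.5) = 4.5; θ₁ = 0.5 − 0.02·4.5 = 0.41
Step 2: φ′(0.41) = 3.375684; θ₂ = 0.41 − 0.02·3.375684 = 0.34248632

0.34248632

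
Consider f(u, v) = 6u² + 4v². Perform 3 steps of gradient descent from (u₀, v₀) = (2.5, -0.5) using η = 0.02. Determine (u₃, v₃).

(1.09744, -0.296352)

∇f = (12u, 8v)
Step 1: at (2.5, -0.5), ∇f = (30, -4) → (2.5, -0.5) − 0.02·(30, -4) = (1.9, -0.42)
Step 2: at (1.9, -0.42), ∇f = (22.8, -3.36) → (1.9, -0.42) − 0.02·(22.8, -3.36) = (1.444, -0.3528)
Step 3: at (1.444, -0.3528), ∇f = (17.328, -2.8224) → (1.444, -0.3528) − 0.02·(17.328, -2.8224) = (1.09744, -0.296352)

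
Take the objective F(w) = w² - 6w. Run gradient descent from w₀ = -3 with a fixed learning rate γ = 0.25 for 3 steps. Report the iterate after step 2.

1.5

F′(w) = 2w - 6
Step 1: F′(-3) = -12; w₁ = -3 − 0.25·(-12) = 0
Step 2: F′(0) = -6; w₂ = 0 − 0.25·(-6) = 1.5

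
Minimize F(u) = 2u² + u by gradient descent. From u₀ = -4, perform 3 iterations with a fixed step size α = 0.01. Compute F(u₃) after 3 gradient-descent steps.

21.8900628352

F′(u) = 4u + 1
u₁ = -4 − 0.01·(-15) = -3.85
u₂ = -3.85 − 0.01·(-14.4) = -3.706
u₃ = -3.706 − 0.01·(-13.824) = -3.56776
F(-3.56776) = 21.8900628352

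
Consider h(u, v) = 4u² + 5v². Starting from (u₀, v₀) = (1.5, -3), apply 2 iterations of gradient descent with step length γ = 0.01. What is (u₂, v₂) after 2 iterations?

(1.2696, -2.43)

∇h = (8u, 10v)
Step 1: at (1.5, -3), ∇h = (12, -30) → (1.5, -3) − 0.01·(12, -30) = (1.38, -2.7)
Step 2: at (1.38, -2.7), ∇h = (11.04, -27) → (1.38, -2.7) − 0.01·(11.04, -27) = (1.2696, -2.43)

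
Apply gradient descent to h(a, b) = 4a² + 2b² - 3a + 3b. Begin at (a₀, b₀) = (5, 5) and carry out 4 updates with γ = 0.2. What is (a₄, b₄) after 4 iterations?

∇h = (8a - 3, 4b + 3)
(a₁, b₁) = (5, 5) − 0.2·(37, 23) = (-2.4, 0.4)
(a₂, b₂) = (-2.4, 0.4) − 0.2·(-22.2, 4.6) = (2.04, -0.52)
(a₃, b₃) = (2.04, -0.52) − 0.2·(13.32, 0.92) = (-0.624, -0.704)
(a₄, b₄) = (-0.624, -0.704) − 0.2·(-7.992, 0.184) = (0.9744, -0.7408)

(0.9744, -0.7408)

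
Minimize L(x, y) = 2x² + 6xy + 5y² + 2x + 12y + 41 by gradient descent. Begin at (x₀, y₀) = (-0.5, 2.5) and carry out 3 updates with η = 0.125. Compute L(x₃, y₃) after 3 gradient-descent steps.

∇L = (4x + 6y + 2, 6x + 10y + 12)
(x₁, y₁) = (-0.5, 2.5) − 0.125·(15, 34) = (-2.375, -1.75)
(x₂, y₂) = (-2.375, -1.75) − 0.125·(-18, -19.75) = (-0.125, 0.71875)
(x₃, y₃) = (-0.125, 0.71875) − 0.125·(5.8125, 18.4375) = (-0.8515625, -1.5859375)
L(-0.8515625, -1.5859375) = 42.39508056640625

42.39508056640625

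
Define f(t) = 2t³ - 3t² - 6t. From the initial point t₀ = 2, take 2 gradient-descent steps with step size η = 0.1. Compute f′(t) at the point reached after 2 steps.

0.629376

f′(t) = 6t² - 6t - 6
Step 1: f′(2) = 6; t₁ = 2 − 0.1·6 = 1.4
Step 2: f′(1.4) = -2.64; t₂ = 1.4 − 0.1·(-2.64) = 1.664
f′(t) at (1.664) = 0.629376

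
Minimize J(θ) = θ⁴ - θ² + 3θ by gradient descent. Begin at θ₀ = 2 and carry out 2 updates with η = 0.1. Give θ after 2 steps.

J′(θ) = 4θ³ - 2θ + 3
θ₁ = 2 − 0.1·31 = -1.1
θ₂ = -1.1 − 0.1·(-0.124) = -1.0876

-1.0876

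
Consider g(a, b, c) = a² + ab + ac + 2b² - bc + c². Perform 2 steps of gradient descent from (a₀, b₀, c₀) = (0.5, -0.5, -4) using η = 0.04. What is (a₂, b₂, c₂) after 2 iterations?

∇g = (2a + b + c, a + 4b - c, a - b + 2c)
Step 1: at (0.5, -0.5, -4), ∇g = (-3.5, 2.5, -7) → (0.5, -0.5, -4) − 0.04·(-3.5, 2.5, -7) = (0.64, -0.6, -3.72)
Step 2: at (0.64, -0.6, -3.72), ∇g = (-3.04, 1.96, -6.2) → (0.64, -0.6, -3.72) − 0.04·(-3.04, 1.96, -6.2) = (0.7616, -0.6784, -3.472)

(0.7616, -0.6784, -3.472)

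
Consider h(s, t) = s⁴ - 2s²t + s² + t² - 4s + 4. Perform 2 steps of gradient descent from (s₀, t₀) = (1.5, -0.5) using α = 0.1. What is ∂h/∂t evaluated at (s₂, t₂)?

∇h = (4s³ - 4st + 2s - 4, -2s² + 2t)
Step 1: at (1.5, -0.5), ∇h = (15.5, -5.5) → (1.5, -0.5) − 0.1·(15.5, -5.5) = (-0.05, 0.05)
Step 2: at (-0.05, 0.05), ∇h = (-4.0905, 0.095) → (-0.05, 0.05) − 0.1·(-4.0905, 0.095) = (0.35905, 0.0405)
∂h/∂t at (0.35905, 0.0405) = -0.176833805

-0.176833805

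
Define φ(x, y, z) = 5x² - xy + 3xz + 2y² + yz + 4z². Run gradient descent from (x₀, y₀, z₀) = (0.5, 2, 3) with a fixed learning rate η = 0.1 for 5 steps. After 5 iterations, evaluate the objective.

0.020904234225

∇φ = (10x - y + 3z, -x + 4y + z, 3x + y + 8z)
Step 1: at (0.5, 2, 3), ∇φ = (12, 10.5, 27.5) → (0.5, 2, 3) − 0.1·(12, 10.5, 27.5) = (-0.7, 0.95, 0.25)
Step 2: at (-0.7, 0.95, 0.25), ∇φ = (-7.2, 4.75, 0.85) → (-0.7, 0.95, 0.25) − 0.1·(-7.2, 4.75, 0.85) = (0.02, 0.475, 0.165)
Step 3: at (0.02, 0.475, 0.165), ∇φ = (0.22, 2.045, 1.855) → (0.02, 0.475, 0.165) − 0.1·(0.22, 2.045, 1.855) = (-0.002, 0.2705, -0.0205)
Step 4: at (-0.002, 0.2705, -0.0205), ∇φ = (-0.352, 1.0635, 0.1005) → (-0.002, 0.2705, -0.0205) − 0.1·(-0.352, 1.0635, 0.1005) = (0.0332, 0.16415, -0.03055)
Step 5: at (0.0332, 0.16415, -0.03055), ∇φ = (0.0762, 0.59285, 0.01935) → (0.0332, 0.16415, -0.03055) − 0.1·(0.0762, 0.59285, 0.01935) = (0.02558, 0.104865, -0.032485)
φ(0.02558, 0.104865, -0.032485) = 0.020904234225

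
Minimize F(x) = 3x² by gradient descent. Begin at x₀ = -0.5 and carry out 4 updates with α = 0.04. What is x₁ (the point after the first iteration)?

F′(x) = 6x
x₁ = -0.5 − 0.04·(-3) = -0.38

-0.38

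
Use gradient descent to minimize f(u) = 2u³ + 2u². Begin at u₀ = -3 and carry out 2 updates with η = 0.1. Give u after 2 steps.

-35.424

f′(u) = 6u² + 4u
Step 1: f′(-3) = 42; u₁ = -3 − 0.1·42 = -7.2
Step 2: f′(-7.2) = 282.24; u₂ = -7.2 − 0.1·282.24 = -35.424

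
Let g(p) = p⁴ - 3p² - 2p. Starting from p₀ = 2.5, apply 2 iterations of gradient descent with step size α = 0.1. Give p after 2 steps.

0.36605

g′(p) = 4p³ - 6p - 2
p₁ = 2.5 − 0.1·45.5 = -2.05
p₂ = -2.05 − 0.1·(-24.1605) = 0.36605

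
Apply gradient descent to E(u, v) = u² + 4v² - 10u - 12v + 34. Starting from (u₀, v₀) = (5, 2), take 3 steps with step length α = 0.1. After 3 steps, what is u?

5

∇E = (2u - 10, 8v - 12)
Step 1: at (5, 2), ∇E = (0, 4) → (5, 2) − 0.1·(0, 4) = (5, 1.6)
Step 2: at (5, 1.6), ∇E = (0, 0.8) → (5, 1.6) − 0.1·(0, 0.8) = (5, 1.52)
Step 3: at (5, 1.52), ∇E = (0, 0.16) → (5, 1.52) − 0.1·(0, 0.16) = (5, 1.504)
u = 5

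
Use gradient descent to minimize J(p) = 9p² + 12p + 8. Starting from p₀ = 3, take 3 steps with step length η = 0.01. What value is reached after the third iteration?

J′(p) = 18p + 12
p₁ = 3 − 0.01·66 = 2.34
p₂ = 2.34 − 0.01·54.12 = 1.7988
p₃ = 1.7988 − 0.01·44.3784 = 1.355016

1.355016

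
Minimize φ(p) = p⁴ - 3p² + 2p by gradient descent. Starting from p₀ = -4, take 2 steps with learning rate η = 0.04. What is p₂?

φ′(p) = 4p³ - 6p + 2
p₁ = -4 − 0.04·(-230) = 5.2
p₂ = 5.2 − 0.04·533.232 = -16.12928

-16.12928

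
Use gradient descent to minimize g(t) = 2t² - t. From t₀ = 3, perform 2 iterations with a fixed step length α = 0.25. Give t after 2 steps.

g′(t) = 4t - 1
Step 1: g′(3) = 11; t₁ = 3 − 0.25·11 = 0.25
Step 2: g′(0.25) = 0; t₂ = 0.25 − 0.25·0 = 0.25

0.25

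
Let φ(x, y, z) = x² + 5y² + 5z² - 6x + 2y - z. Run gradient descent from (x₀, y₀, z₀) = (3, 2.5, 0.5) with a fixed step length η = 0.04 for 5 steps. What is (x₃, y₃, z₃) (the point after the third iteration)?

(3, 0.3832, 0.1864)

∇φ = (2x - 6, 10y + 2, 10z - 1)
Step 1: at (3, 2.5, 0.5), ∇φ = (0, 27, 4) → (3, 2.5, 0.5) − 0.04·(0, 27, 4) = (3, 1.42, 0.34)
Step 2: at (3, 1.42, 0.34), ∇φ = (0, 16.2, 2.4) → (3, 1.42, 0.34) − 0.04·(0, 16.2, 2.4) = (3, 0.772, 0.244)
Step 3: at (3, 0.772, 0.244), ∇φ = (0, 9.72, 1.44) → (3, 0.772, 0.244) − 0.04·(0, 9.72, 1.44) = (3, 0.3832, 0.1864)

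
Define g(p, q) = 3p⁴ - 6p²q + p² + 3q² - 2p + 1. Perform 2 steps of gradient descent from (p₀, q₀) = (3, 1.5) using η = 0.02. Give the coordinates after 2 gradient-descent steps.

∇g = (12p³ - 12pq + 2p - 2, -6p² + 6q)
(p₁, q₁) = (3, 1.5) − 0.02·(274, -45) = (-2.48, 2.4)
(p₂, q₂) = (-2.48, 2.4) − 0.02·(-118.571904, -22.5024) = (-0.10856192, 2.850048)

(-0.10856192, 2.850048)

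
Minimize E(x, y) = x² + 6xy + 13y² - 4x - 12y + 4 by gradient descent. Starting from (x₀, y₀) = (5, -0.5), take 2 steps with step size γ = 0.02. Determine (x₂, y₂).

∇E = (2x + 6y - 4, 6x + 26y - 12)
Step 1: at (5, -0.5), ∇E = (3, 5) → (5, -0.5) − 0.02·(3, 5) = (4.94, -0.6)
Step 2: at (4.94, -0.6), ∇E = (2.28, 2.04) → (4.94, -0.6) − 0.02·(2.28, 2.04) = (4.8944, -0.6408)

(4.8944, -0.6408)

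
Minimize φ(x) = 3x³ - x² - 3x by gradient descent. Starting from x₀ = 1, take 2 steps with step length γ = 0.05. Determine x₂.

φ′(x) = 9x² - 2x - 3
Step 1: φ′(1) = 4; x₁ = 1 − 0.05·4 = 0.8
Step 2: φ′(0.8) = 1.16; x₂ = 0.8 − 0.05·1.16 = 0.742

0.742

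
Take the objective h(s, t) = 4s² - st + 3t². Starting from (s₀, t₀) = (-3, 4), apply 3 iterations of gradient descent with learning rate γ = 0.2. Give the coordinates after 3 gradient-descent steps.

(1.264, -0.528)

∇h = (8s - t, -s + 6t)
Step 1: at (-3, 4), ∇h = (-28, 27) → (-3, 4) − 0.2·(-28, 27) = (2.6, -1.4)
Step 2: at (2.6, -1.4), ∇h = (22.2, -11) → (2.6, -1.4) − 0.2·(22.2, -11) = (-1.84, 0.8)
Step 3: at (-1.84, 0.8), ∇h = (-15.52, 6.64) → (-1.84, 0.8) − 0.2·(-15.52, 6.64) = (1.264, -0.528)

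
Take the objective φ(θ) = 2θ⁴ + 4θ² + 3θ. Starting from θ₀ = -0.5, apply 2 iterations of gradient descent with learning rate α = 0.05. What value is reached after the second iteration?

-0.3644

φ′(θ) = 8θ³ + 8θ + 3
θ₁ = -0.5 − 0.05·(-2) = -0.4
θ₂ = -0.4 − 0.05·(-0.712) = -0.3644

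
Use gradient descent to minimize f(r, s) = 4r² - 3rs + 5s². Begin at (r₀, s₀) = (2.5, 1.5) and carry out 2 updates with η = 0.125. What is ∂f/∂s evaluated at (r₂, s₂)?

∇f = (8r - 3s, -3r + 10s)
Step 1: at (2.5, 1.5), ∇f = (15.5, 7.5) → (2.5, 1.5) − 0.125·(15.5, 7.5) = (0.5625, 0.5625)
Step 2: at (0.5625, 0.5625), ∇f = (2.8125, 3.9375) → (0.5625, 0.5625) − 0.125·(2.8125, 3.9375) = (0.2109375, 0.0703125)
∂f/∂s at (0.2109375, 0.0703125) = 0.0703125

0.0703125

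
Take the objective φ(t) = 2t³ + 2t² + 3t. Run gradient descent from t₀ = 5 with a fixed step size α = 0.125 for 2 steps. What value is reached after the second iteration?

φ′(t) = 6t² + 4t + 3
t₁ = 5 − 0.125·173 = -16.625
t₂ = -16.625 − 0.125·1594.84375 = -215.98046875

-215.98046875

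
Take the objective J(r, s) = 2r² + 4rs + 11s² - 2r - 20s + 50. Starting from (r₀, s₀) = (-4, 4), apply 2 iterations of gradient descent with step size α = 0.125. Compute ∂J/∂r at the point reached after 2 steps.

∇J = (4r + 4s - 2, 4r + 22s - 20)
(r₁, s₁) = (-4, 4) − 0.125·(-2, 52) = (-3.75, -2.5)
(r₂, s₂) = (-3.75, -2.5) − 0.125·(-27, -90) = (-0.375, 8.75)
∂J/∂r at (-0.375, 8.75) = 31.5

31.5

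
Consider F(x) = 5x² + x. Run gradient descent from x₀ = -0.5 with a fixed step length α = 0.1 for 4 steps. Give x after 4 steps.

-0.1

F′(x) = 10x + 1
Step 1: F′(-0.5) = -4; x₁ = -0.5 − 0.1·(-4) = -0.1
Step 2: F′(-0.1) = 0; x₂ = -0.1 − 0.1·0 = -0.1
Step 3: F′(-0.1) = 0; x₃ = -0.1 − 0.1·0 = -0.1
Step 4: F′(-0.1) = 0; x₄ = -0.1 − 0.1·0 = -0.1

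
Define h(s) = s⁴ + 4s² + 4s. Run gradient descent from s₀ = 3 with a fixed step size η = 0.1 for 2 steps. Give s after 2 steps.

h′(s) = 4s³ + 8s + 4
s₁ = 3 − 0.1·136 = -10.6
s₂ = -10.6 − 0.1·(-4844.864) = 473.8864

473.8864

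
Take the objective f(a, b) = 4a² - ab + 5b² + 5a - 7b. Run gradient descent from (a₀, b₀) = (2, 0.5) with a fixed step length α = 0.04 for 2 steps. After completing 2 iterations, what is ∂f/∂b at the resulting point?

-0.3968

∇f = (8a - b + 5, -a + 10b - 7)
(a₁, b₁) = (2, 0.5) − 0.04·(20.5, -4) = (1.18, 0.66)
(a₂, b₂) = (1.18, 0.66) − 0.04·(13.78, -1.58) = (0.6288, 0.7232)
∂f/∂b at (0.6288, 0.7232) = -0.3968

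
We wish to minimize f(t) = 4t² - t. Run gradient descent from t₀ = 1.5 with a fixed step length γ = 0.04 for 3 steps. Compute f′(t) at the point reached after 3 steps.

f′(t) = 8t - 1
Step 1: f′(1.5) = 11; t₁ = 1.5 − 0.04·11 = 1.06
Step 2: f′(1.06) = 7.48; t₂ = 1.06 − 0.04·7.48 = 0.7608
Step 3: f′(0.7608) = 5.0864; t₃ = 0.7608 − 0.04·5.0864 = 0.557344
f′(t) at (0.557344) = 3.458752

3.458752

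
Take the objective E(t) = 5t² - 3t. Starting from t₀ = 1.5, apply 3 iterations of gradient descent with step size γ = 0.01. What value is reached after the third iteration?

1.1748

E′(t) = 10t - 3
Step 1: E′(1.5) = 12; t₁ = 1.5 − 0.01·12 = 1.38
Step 2: E′(1.38) = 10.8; t₂ = 1.38 − 0.01·10.8 = 1.272
Step 3: E′(1.272) = 9.72; t₃ = 1.272 − 0.01·9.72 = 1.1748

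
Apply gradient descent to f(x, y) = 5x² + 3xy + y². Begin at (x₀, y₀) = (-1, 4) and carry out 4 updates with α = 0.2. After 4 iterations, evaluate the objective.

∇f = (10x + 3y, 3x + 2y)
Step 1: at (-1, 4), ∇f = (2, 5) → (-1, 4) − 0.2·(2, 5) = (-1.4, 3)
Step 2: at (-1.4, 3), ∇f = (-5, 1.8) → (-1.4, 3) − 0.2·(-5, 1.8) = (-0.4, 2.64)
Step 3: at (-0.4, 2.64), ∇f = (3.92, 4.08) → (-0.4, 2.64) − 0.2·(3.92, 4.08) = (-1.184, 1.824)
Step 4: at (-1.184, 1.824), ∇f = (-6.368, 0.096) → (-1.184, 1.824) − 0.2·(-6.368, 0.096) = (0.0896, 1.8048)
f(0.0896, 1.8048) = 3.78257408

3.78257408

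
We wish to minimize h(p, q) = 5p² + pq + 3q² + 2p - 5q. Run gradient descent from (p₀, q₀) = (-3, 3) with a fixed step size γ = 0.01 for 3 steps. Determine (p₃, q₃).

(-2.319635, 2.71053)

∇h = (10p + q + 2, p + 6q - 5)
(p₁, q₁) = (-3, 3) − 0.01·(-25, 10) = (-2.75, 2.9)
(p₂, q₂) = (-2.75, 2.9) − 0.01·(-22.6, 9.65) = (-2.524, 2.8035)
(p₃, q₃) = (-2.524, 2.8035) − 0.01·(-20.4365, 9.297) = (-2.319635, 2.71053)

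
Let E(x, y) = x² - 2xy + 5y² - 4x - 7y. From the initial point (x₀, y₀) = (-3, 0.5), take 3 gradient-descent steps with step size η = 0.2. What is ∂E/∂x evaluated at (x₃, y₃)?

-1.256

∇E = (2x - 2y - 4, -2x + 10y - 7)
(x₁, y₁) = (-3, 0.5) − 0.2·(-11, 4) = (-0.8, -0.3)
(x₂, y₂) = (-0.8, -0.3) − 0.2·(-5, -8.4) = (0.2, 1.38)
(x₃, y₃) = (0.2, 1.38) − 0.2·(-6.36, 6.4) = (1.472, 0.1)
∂E/∂x at (1.472, 0.1) = -1.256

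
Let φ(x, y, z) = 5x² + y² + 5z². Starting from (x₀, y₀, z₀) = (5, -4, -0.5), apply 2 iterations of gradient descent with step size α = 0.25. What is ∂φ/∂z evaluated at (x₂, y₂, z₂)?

∇φ = (10x, 2y, 10z)
(x₁, y₁, z₁) = (5, -4, -0.5) − 0.25·(50, -8, -5) = (-7.5, -2, 0.75)
(x₂, y₂, z₂) = (-7.5, -2, 0.75) − 0.25·(-75, -4, 7.5) = (11.25, -1, -1.125)
∂φ/∂z at (11.25, -1, -1.125) = -11.25

-11.25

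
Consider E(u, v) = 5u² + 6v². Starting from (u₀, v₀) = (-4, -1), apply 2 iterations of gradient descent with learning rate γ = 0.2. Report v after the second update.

-1.96

∇E = (10u, 12v)
Step 1: at (-4, -1), ∇E = (-40, -12) → (-4, -1) − 0.2·(-40, -12) = (4, 1.4)
Step 2: at (4, 1.4), ∇E = (40, 16.8) → (4, 1.4) − 0.2·(40, 16.8) = (-4, -1.96)
v = -1.96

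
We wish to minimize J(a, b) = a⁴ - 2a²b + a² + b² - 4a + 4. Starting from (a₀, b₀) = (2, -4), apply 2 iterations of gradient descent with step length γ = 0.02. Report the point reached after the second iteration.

∇J = (4a³ - 4ab + 2a - 4, -2a² + 2b)
Step 1: at (2, -4), ∇J = (64, -16) → (2, -4) − 0.02·(64, -16) = (0.72, -3.68)
Step 2: at (0.72, -3.68), ∇J = (9.531392, -8.3968) → (0.72, -3.68) − 0.02·(9.531392, -8.3968) = (0.52937216, -3.512064)

(0.52937216, -3.512064)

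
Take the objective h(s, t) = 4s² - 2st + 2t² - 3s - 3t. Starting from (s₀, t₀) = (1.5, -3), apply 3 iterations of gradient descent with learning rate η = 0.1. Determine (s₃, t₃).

∇h = (8s - 2t - 3, -2s + 4t - 3)
Step 1: at (1.5, -3), ∇h = (15, -18) → (1.5, -3) − 0.1·(15, -18) = (0, -1.2)
Step 2: at (0, -1.2), ∇h = (-0.6, -7.8) → (0, -1.2) − 0.1·(-0.6, -7.8) = (0.06, -0.42)
Step 3: at (0.06, -0.42), ∇h = (-1.68, -4.8) → (0.06, -0.42) − 0.1·(-1.68, -4.8) = (0.228, 0.06)

(0.228, 0.06)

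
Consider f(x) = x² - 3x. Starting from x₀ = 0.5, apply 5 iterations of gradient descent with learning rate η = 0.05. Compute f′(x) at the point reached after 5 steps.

f′(x) = 2x - 3
Step 1: f′(0.5) = -2; x₁ = 0.5 − 0.05·(-2) = 0.6
Step 2: f′(0.6) = -1.8; x₂ = 0.6 − 0.05·(-1.8) = 0.69
Step 3: f′(0.69) = -1.62; x₃ = 0.69 − 0.05·(-1.62) = 0.771
Step 4: f′(0.771) = -1.458; x₄ = 0.771 − 0.05·(-1.458) = 0.8439
Step 5: f′(0.8439) = -1.3122; x₅ = 0.8439 − 0.05·(-1.3122) = 0.90951
f′(x) at (0.90951) = -1.18098

-1.18098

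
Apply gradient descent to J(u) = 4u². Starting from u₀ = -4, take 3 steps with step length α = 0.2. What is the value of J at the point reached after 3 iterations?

2.985984

J′(u) = 8u
u₁ = -4 − 0.2·(-32) = 2.4
u₂ = 2.4 − 0.2·19.2 = -1.44
u₃ = -1.44 − 0.2·(-11.52) = 0.864
J(0.864) = 2.985984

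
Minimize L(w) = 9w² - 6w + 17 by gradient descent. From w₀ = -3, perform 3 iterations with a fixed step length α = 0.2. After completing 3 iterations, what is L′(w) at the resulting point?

L′(w) = 18w - 6
w₁ = -3 − 0.2·(-60) = 9
w₂ = 9 − 0.2·156 = -22.2
w₃ = -22.2 − 0.2·(-405.6) = 58.92
L′(w) at (58.92) = 1054.56

1054.56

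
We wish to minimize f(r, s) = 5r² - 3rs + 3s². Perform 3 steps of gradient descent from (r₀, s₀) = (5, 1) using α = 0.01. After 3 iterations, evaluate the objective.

∇f = (10r - 3s, -3r + 6s)
Step 1: at (5, 1), ∇f = (47, -9) → (5, 1) − 0.01·(47, -9) = (4.53, 1.09)
Step 2: at (4.53, 1.09), ∇f = (42.03, -7.05) → (4.53, 1.09) − 0.01·(42.03, -7.05) = (4.1097, 1.1605)
Step 3: at (4.1097, 1.1605), ∇f = (37.6155, -5.3661) → (4.1097, 1.1605) − 0.01·(37.6155, -5.3661) = (3.733545, 1.214161)
f(3.733545, 1.214161) = 60.519977944653

60.519977944653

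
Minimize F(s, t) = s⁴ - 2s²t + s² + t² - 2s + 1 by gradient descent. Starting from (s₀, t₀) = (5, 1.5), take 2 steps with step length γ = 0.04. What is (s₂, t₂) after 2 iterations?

(429.88014848, 19.059552)

∇F = (4s³ - 4st + 2s - 2, -2s² + 2t)
Step 1: at (5, 1.5), ∇F = (478, -47) → (5, 1.5) − 0.04·(478, -47) = (-14.12, 3.38)
Step 2: at (-14.12, 3.38), ∇F = (-11100.003712, -391.9888) → (-14.12, 3.38) − 0.04·(-11100.003712, -391.9888) = (429.88014848, 19.059552)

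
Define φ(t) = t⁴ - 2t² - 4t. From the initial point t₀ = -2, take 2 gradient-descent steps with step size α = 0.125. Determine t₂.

φ′(t) = 4t³ - 4t - 4
Step 1: φ′(-2) = -28; t₁ = -2 − 0.125·(-28) = 1.5
Step 2: φ′(1.5) = 3.5; t₂ = 1.5 − 0.125·3.5 = 1.0625

1.0625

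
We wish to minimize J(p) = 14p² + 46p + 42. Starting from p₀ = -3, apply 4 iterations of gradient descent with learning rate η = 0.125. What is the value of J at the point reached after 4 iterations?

J′(p) = 28p + 46
Step 1: J′(-3) = -38; p₁ = -3 − 0.125·(-38) = 1.75
Step 2: J′(1.75) = 95; p₂ = 1.75 − 0.125·95 = -10.125
Step 3: J′(-10.125) = -237.5; p₃ = -10.125 − 0.125·(-237.5) = 19.5625
Step 4: J′(19.5625) = 593.75; p₄ = 19.5625 − 0.125·593.75 = -54.65625
J(-54.65625) = 39350.091796875

39350.091796875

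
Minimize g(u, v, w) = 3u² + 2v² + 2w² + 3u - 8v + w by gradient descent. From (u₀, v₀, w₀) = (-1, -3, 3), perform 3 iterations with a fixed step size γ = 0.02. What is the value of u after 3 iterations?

-0.840736

∇g = (6u + 3, 4v - 8, 4w + 1)
(u₁, v₁, w₁) = (-1, -3, 3) − 0.02·(-3, -20, 13) = (-0.94, -2.6, 2.74)
(u₂, v₂, w₂) = (-0.94, -2.6, 2.74) − 0.02·(-2.64, -18.4, 11.96) = (-0.8872, -2.232, 2.5008)
(u₃, v₃, w₃) = (-0.8872, -2.232, 2.5008) − 0.02·(-2.3232, -16.928, 11.0032) = (-0.840736, -1.89344, 2.280736)
u = -0.840736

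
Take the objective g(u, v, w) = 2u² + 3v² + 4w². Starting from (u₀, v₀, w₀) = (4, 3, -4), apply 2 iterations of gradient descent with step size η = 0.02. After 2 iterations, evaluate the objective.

70.98011648

∇g = (4u, 6v, 8w)
Step 1: at (4, 3, -4), ∇g = (16, 18, -32) → (4, 3, -4) − 0.02·(16, 18, -32) = (3.68, 2.64, -3.36)
Step 2: at (3.68, 2.64, -3.36), ∇g = (14.72, 15.84, -26.88) → (3.68, 2.64, -3.36) − 0.02·(14.72, 15.84, -26.88) = (3.3856, 2.3232, -2.8224)
g(3.3856, 2.3232, -2.8224) = 70.98011648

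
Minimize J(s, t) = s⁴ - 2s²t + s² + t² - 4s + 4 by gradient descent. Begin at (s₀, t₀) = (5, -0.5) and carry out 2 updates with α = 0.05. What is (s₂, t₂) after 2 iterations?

∇J = (4s³ - 4st + 2s - 4, -2s² + 2t)
Step 1: at (5, -0.5), ∇J = (516, -51) → (5, -0.5) − 0.05·(516, -51) = (-20.8, 2.05)
Step 2: at (-20.8, 2.05), ∇J = (-35870.688, -861.18) → (-20.8, 2.05) − 0.05·(-35870.688, -861.18) = (1772.7344, 45.109)

(1772.7344, 45.109)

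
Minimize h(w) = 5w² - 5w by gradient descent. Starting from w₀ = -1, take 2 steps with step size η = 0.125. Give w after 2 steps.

0.40625

h′(w) = 10w - 5
w₁ = -1 − 0.125·(-15) = 0.875
w₂ = 0.875 − 0.125·3.75 = 0.40625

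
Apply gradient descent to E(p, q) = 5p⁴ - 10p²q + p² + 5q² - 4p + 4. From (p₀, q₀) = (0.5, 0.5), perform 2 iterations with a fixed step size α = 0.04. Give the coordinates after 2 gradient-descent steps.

(0.7542016, 0.44736)

∇E = (20p³ - 20pq + 2p - 4, -10p² + 10q)
Step 1: at (0.5, 0.5), ∇E = (-5.5, 2.5) → (0.5, 0.5) − 0.04·(-5.5, 2.5) = (0.72, 0.4)
Step 2: at (0.72, 0.4), ∇E = (-0.85504, -1.184) → (0.72, 0.4) − 0.04·(-0.85504, -1.184) = (0.7542016, 0.44736)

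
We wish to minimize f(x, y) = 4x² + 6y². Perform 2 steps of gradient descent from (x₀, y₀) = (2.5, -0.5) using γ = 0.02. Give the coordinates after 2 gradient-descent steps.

(1.764, -0.2888)

∇f = (8x, 12y)
Step 1: at (2.5, -0.5), ∇f = (20, -6) → (2.5, -0.5) − 0.02·(20, -6) = (2.1, -0.38)
Step 2: at (2.1, -0.38), ∇f = (16.8, -4.56) → (2.1, -0.38) − 0.02·(16.8, -4.56) = (1.764, -0.2888)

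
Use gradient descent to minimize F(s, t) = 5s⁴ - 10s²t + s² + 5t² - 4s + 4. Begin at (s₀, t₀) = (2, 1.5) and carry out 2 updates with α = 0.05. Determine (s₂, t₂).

∇F = (20s³ - 20st + 2s - 4, -10s² + 10t)
Step 1: at (2, 1.5), ∇F = (100, -25) → (2, 1.5) − 0.05·(100, -25) = (-3, 2.75)
Step 2: at (-3, 2.75), ∇F = (-385, -62.5) → (-3, 2.75) − 0.05·(-385, -62.5) = (16.25, 5.875)

(16.25, 5.875)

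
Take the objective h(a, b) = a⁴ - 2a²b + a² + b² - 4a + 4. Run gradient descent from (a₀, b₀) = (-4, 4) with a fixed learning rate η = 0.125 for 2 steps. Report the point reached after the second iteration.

(-4877.3125, 120.8125)

∇h = (4a³ - 4ab + 2a - 4, -2a² + 2b)
(a₁, b₁) = (-4, 4) − 0.125·(-204, -24) = (21.5, 7)
(a₂, b₂) = (21.5, 7) − 0.125·(39190.5, -910.5) = (-4877.3125, 120.8125)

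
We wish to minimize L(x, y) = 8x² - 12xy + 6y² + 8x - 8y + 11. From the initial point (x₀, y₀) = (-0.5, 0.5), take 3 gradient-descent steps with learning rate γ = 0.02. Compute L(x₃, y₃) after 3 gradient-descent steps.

8.493499234304

∇L = (16x - 12y + 8, -12x + 12y - 8)
(x₁, y₁) = (-0.5, 0.5) − 0.02·(-6, 4) = (-0.38, 0.42)
(x₂, y₂) = (-0.38, 0.42) − 0.02·(-3.12, 1.6) = (-0.3176, 0.388)
(x₃, y₃) = (-0.3176, 0.388) − 0.02·(-1.7376, 0.4672) = (-0.282848, 0.378656)
L(-0.282848, 0.378656) = 8.493499234304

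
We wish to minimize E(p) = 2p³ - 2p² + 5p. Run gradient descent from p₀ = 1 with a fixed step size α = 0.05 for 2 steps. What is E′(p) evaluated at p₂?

4.362663375

E′(p) = 6p² - 4p + 5
Step 1: E′(1) = 7; p₁ = 1 − 0.05·7 = 0.65
Step 2: E′(0.65) = 4.935; p₂ = 0.65 − 0.05·4.935 = 0.40325
E′(p) at (0.40325) = 4.362663375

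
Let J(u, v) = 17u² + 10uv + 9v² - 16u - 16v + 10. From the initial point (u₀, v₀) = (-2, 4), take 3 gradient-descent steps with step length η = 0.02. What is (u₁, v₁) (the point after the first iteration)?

(-1.12, 3.28)

∇J = (34u + 10v - 16, 10u + 18v - 16)
(u₁, v₁) = (-2, 4) − 0.02·(-44, 36) = (-1.12, 3.28)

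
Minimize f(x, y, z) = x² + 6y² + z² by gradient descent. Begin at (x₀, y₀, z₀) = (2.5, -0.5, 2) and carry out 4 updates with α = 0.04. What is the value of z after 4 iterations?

1.43278592

∇f = (2x, 12y, 2z)
(x₁, y₁, z₁) = (2.5, -0.5, 2) − 0.04·(5, -6, 4) = (2.3, -0.26, 1.84)
(x₂, y₂, z₂) = (2.3, -0.26, 1.84) − 0.04·(4.6, -3.12, 3.68) = (2.116, -0.1352, 1.6928)
(x₃, y₃, z₃) = (2.116, -0.1352, 1.6928) − 0.04·(4.232, -1.6224, 3.3856) = (1.94672, -0.070304, 1.557376)
(x₄, y₄, z₄) = (1.94672, -0.070304, 1.557376) − 0.04·(3.89344, -0.843648, 3.114752) = (1.7909824, -0.03655808, 1.43278592)
z = 1.43278592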